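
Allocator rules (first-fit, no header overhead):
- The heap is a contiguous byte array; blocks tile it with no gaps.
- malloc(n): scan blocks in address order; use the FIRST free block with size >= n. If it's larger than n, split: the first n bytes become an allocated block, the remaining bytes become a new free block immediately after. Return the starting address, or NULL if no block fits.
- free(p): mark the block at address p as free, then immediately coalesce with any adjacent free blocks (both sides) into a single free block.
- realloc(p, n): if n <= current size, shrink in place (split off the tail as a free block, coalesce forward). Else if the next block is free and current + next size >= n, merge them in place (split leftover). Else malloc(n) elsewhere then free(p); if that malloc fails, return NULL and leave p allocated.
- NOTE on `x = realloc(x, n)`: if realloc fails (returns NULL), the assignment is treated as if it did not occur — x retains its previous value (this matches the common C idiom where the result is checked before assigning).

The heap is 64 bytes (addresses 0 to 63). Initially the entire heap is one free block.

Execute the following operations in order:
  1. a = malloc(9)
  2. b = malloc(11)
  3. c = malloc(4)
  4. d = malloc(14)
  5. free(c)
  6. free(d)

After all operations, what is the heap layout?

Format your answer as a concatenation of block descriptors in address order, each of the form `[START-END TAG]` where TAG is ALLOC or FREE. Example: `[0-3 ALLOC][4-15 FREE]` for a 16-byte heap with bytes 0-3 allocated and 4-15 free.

Answer: [0-8 ALLOC][9-19 ALLOC][20-63 FREE]

Derivation:
Op 1: a = malloc(9) -> a = 0; heap: [0-8 ALLOC][9-63 FREE]
Op 2: b = malloc(11) -> b = 9; heap: [0-8 ALLOC][9-19 ALLOC][20-63 FREE]
Op 3: c = malloc(4) -> c = 20; heap: [0-8 ALLOC][9-19 ALLOC][20-23 ALLOC][24-63 FREE]
Op 4: d = malloc(14) -> d = 24; heap: [0-8 ALLOC][9-19 ALLOC][20-23 ALLOC][24-37 ALLOC][38-63 FREE]
Op 5: free(c) -> (freed c); heap: [0-8 ALLOC][9-19 ALLOC][20-23 FREE][24-37 ALLOC][38-63 FREE]
Op 6: free(d) -> (freed d); heap: [0-8 ALLOC][9-19 ALLOC][20-63 FREE]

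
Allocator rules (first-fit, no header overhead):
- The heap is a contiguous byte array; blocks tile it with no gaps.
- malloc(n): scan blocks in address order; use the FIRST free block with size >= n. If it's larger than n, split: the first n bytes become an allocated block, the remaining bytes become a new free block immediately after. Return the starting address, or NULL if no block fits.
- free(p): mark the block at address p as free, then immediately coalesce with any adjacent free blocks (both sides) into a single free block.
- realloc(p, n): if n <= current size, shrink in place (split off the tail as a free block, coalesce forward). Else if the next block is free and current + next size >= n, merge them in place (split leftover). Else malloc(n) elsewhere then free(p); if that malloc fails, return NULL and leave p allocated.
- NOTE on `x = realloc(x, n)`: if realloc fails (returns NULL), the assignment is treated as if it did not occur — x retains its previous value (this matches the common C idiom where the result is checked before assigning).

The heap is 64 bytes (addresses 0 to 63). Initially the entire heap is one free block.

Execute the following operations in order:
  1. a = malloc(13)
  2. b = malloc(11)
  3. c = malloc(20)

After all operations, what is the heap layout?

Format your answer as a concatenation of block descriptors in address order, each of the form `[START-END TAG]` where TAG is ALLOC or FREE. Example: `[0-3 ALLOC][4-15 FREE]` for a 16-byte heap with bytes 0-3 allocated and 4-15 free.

Op 1: a = malloc(13) -> a = 0; heap: [0-12 ALLOC][13-63 FREE]
Op 2: b = malloc(11) -> b = 13; heap: [0-12 ALLOC][13-23 ALLOC][24-63 FREE]
Op 3: c = malloc(20) -> c = 24; heap: [0-12 ALLOC][13-23 ALLOC][24-43 ALLOC][44-63 FREE]

Answer: [0-12 ALLOC][13-23 ALLOC][24-43 ALLOC][44-63 FREE]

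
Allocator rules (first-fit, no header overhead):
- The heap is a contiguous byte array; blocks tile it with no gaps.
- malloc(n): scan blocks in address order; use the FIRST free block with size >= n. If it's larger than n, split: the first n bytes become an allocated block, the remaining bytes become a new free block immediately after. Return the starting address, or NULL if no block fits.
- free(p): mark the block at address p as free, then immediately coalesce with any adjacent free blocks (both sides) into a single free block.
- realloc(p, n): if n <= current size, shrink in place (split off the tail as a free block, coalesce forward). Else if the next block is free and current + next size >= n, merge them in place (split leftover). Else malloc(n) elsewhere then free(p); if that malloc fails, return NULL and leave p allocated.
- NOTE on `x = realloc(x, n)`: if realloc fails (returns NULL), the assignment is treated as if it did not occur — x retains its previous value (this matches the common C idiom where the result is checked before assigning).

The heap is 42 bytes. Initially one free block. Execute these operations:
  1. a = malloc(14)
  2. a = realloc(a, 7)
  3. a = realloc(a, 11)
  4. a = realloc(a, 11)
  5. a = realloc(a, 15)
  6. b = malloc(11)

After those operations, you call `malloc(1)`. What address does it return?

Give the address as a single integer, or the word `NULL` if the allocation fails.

Op 1: a = malloc(14) -> a = 0; heap: [0-13 ALLOC][14-41 FREE]
Op 2: a = realloc(a, 7) -> a = 0; heap: [0-6 ALLOC][7-41 FREE]
Op 3: a = realloc(a, 11) -> a = 0; heap: [0-10 ALLOC][11-41 FREE]
Op 4: a = realloc(a, 11) -> a = 0; heap: [0-10 ALLOC][11-41 FREE]
Op 5: a = realloc(a, 15) -> a = 0; heap: [0-14 ALLOC][15-41 FREE]
Op 6: b = malloc(11) -> b = 15; heap: [0-14 ALLOC][15-25 ALLOC][26-41 FREE]
malloc(1): first-fit scan over [0-14 ALLOC][15-25 ALLOC][26-41 FREE] -> 26

Answer: 26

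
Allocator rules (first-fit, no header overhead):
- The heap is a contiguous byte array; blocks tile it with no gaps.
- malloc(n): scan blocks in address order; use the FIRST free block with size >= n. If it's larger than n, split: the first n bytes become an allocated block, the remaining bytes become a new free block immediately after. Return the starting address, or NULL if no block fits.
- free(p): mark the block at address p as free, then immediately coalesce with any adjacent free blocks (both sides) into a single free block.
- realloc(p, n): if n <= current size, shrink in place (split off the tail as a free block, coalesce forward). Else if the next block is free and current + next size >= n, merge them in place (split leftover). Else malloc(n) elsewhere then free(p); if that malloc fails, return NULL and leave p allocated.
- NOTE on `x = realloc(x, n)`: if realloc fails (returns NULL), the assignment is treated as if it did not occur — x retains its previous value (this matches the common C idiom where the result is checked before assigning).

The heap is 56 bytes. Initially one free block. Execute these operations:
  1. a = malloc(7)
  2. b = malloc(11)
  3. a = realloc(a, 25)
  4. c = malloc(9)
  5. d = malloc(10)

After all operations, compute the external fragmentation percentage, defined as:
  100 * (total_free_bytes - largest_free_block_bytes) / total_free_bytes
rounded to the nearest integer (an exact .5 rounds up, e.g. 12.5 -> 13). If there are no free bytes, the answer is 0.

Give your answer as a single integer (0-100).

Op 1: a = malloc(7) -> a = 0; heap: [0-6 ALLOC][7-55 FREE]
Op 2: b = malloc(11) -> b = 7; heap: [0-6 ALLOC][7-17 ALLOC][18-55 FREE]
Op 3: a = realloc(a, 25) -> a = 18; heap: [0-6 FREE][7-17 ALLOC][18-42 ALLOC][43-55 FREE]
Op 4: c = malloc(9) -> c = 43; heap: [0-6 FREE][7-17 ALLOC][18-42 ALLOC][43-51 ALLOC][52-55 FREE]
Op 5: d = malloc(10) -> d = NULL; heap: [0-6 FREE][7-17 ALLOC][18-42 ALLOC][43-51 ALLOC][52-55 FREE]
Free blocks: [7 4] total_free=11 largest=7 -> 100*(11-7)/11 = 400/11 ≈ 36.364 -> rounds to 36

Answer: 36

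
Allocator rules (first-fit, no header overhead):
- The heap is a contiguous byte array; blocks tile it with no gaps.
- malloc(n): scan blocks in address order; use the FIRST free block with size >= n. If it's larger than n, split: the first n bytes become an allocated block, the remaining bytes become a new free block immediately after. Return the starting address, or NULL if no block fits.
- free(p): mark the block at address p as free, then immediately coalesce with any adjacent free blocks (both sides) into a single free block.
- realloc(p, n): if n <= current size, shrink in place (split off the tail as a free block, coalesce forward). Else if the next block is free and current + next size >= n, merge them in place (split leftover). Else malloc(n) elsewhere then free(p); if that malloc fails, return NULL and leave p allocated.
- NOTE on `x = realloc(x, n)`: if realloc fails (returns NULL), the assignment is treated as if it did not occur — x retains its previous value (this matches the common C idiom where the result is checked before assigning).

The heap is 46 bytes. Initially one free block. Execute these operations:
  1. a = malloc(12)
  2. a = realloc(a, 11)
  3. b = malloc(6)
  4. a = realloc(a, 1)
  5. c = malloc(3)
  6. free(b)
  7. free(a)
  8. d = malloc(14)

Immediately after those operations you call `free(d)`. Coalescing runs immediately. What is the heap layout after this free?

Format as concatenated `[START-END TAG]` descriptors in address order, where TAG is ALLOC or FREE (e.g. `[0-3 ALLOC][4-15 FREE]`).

Op 1: a = malloc(12) -> a = 0; heap: [0-11 ALLOC][12-45 FREE]
Op 2: a = realloc(a, 11) -> a = 0; heap: [0-10 ALLOC][11-45 FREE]
Op 3: b = malloc(6) -> b = 11; heap: [0-10 ALLOC][11-16 ALLOC][17-45 FREE]
Op 4: a = realloc(a, 1) -> a = 0; heap: [0-0 ALLOC][1-10 FREE][11-16 ALLOC][17-45 FREE]
Op 5: c = malloc(3) -> c = 1; heap: [0-0 ALLOC][1-3 ALLOC][4-10 FREE][11-16 ALLOC][17-45 FREE]
Op 6: free(b) -> (freed b); heap: [0-0 ALLOC][1-3 ALLOC][4-45 FREE]
Op 7: free(a) -> (freed a); heap: [0-0 FREE][1-3 ALLOC][4-45 FREE]
Op 8: d = malloc(14) -> d = 4; heap: [0-0 FREE][1-3 ALLOC][4-17 ALLOC][18-45 FREE]
free(d): d = 4 -> block [4-17 ALLOC]; mark free, coalesce with adjacent free neighbors -> [0-0 FREE][1-3 ALLOC][4-45 FREE]

Answer: [0-0 FREE][1-3 ALLOC][4-45 FREE]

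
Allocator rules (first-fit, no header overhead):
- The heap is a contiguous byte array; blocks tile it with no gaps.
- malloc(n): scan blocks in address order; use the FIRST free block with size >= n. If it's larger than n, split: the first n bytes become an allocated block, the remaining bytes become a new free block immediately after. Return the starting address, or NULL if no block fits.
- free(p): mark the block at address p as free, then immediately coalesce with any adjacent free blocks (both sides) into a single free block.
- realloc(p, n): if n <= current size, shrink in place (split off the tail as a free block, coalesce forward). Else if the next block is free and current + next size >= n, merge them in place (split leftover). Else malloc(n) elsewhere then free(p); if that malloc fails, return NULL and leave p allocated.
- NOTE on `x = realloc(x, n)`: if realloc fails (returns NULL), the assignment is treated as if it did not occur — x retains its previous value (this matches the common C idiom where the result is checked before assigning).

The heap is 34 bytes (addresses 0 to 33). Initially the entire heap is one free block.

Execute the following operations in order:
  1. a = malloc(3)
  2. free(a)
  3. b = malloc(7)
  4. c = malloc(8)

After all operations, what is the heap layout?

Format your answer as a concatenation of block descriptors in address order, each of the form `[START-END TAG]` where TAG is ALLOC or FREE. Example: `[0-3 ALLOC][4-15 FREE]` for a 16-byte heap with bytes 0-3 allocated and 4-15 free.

Op 1: a = malloc(3) -> a = 0; heap: [0-2 ALLOC][3-33 FREE]
Op 2: free(a) -> (freed a); heap: [0-33 FREE]
Op 3: b = malloc(7) -> b = 0; heap: [0-6 ALLOC][7-33 FREE]
Op 4: c = malloc(8) -> c = 7; heap: [0-6 ALLOC][7-14 ALLOC][15-33 FREE]

Answer: [0-6 ALLOC][7-14 ALLOC][15-33 FREE]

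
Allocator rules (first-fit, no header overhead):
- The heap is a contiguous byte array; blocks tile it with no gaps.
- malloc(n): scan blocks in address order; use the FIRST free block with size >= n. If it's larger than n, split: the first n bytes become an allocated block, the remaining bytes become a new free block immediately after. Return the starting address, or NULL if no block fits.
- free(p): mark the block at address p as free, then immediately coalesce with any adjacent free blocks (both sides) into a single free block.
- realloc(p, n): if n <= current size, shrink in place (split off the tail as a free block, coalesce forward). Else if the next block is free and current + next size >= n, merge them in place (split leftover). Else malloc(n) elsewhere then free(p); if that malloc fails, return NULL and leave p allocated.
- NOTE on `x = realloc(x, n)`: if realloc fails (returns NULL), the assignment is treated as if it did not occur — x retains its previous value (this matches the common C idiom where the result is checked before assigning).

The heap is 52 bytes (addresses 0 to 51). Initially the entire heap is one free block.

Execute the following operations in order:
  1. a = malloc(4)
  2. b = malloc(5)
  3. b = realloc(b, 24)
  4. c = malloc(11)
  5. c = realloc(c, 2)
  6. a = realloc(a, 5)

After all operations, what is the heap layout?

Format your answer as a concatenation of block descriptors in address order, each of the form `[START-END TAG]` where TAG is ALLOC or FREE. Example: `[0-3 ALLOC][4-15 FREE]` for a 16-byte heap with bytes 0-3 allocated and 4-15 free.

Op 1: a = malloc(4) -> a = 0; heap: [0-3 ALLOC][4-51 FREE]
Op 2: b = malloc(5) -> b = 4; heap: [0-3 ALLOC][4-8 ALLOC][9-51 FREE]
Op 3: b = realloc(b, 24) -> b = 4; heap: [0-3 ALLOC][4-27 ALLOC][28-51 FREE]
Op 4: c = malloc(11) -> c = 28; heap: [0-3 ALLOC][4-27 ALLOC][28-38 ALLOC][39-51 FREE]
Op 5: c = realloc(c, 2) -> c = 28; heap: [0-3 ALLOC][4-27 ALLOC][28-29 ALLOC][30-51 FREE]
Op 6: a = realloc(a, 5) -> a = 30; heap: [0-3 FREE][4-27 ALLOC][28-29 ALLOC][30-34 ALLOC][35-51 FREE]

Answer: [0-3 FREE][4-27 ALLOC][28-29 ALLOC][30-34 ALLOC][35-51 FREE]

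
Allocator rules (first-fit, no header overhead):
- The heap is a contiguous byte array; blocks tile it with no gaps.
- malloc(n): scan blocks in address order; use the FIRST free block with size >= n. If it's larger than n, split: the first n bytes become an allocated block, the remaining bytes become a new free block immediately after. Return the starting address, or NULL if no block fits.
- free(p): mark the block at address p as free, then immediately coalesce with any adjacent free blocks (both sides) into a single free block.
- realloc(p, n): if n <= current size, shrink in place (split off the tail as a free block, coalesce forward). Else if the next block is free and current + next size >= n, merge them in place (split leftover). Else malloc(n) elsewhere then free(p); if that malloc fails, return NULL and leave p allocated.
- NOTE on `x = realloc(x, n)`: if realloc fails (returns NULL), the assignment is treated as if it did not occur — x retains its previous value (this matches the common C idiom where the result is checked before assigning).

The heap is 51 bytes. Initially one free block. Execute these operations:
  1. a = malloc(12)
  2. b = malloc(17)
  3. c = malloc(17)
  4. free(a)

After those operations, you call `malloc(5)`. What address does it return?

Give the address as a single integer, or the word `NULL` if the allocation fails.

Answer: 0

Derivation:
Op 1: a = malloc(12) -> a = 0; heap: [0-11 ALLOC][12-50 FREE]
Op 2: b = malloc(17) -> b = 12; heap: [0-11 ALLOC][12-28 ALLOC][29-50 FREE]
Op 3: c = malloc(17) -> c = 29; heap: [0-11 ALLOC][12-28 ALLOC][29-45 ALLOC][46-50 FREE]
Op 4: free(a) -> (freed a); heap: [0-11 FREE][12-28 ALLOC][29-45 ALLOC][46-50 FREE]
malloc(5): first-fit scan over [0-11 FREE][12-28 ALLOC][29-45 ALLOC][46-50 FREE] -> 0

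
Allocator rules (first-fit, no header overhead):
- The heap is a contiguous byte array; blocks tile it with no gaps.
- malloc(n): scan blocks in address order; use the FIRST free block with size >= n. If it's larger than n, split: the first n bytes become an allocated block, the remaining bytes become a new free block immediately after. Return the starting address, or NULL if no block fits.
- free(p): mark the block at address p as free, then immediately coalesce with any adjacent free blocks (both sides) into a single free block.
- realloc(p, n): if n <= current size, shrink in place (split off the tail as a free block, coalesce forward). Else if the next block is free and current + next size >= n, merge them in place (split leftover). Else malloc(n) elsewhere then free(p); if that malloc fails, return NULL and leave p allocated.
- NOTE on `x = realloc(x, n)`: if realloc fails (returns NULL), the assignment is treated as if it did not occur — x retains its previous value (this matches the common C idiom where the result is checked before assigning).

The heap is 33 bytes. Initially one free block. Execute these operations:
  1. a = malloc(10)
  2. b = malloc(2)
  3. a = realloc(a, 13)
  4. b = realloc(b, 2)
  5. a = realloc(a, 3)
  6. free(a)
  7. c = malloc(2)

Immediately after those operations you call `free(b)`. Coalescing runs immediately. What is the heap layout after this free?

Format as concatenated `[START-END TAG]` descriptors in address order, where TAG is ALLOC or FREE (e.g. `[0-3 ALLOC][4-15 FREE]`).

Answer: [0-1 ALLOC][2-32 FREE]

Derivation:
Op 1: a = malloc(10) -> a = 0; heap: [0-9 ALLOC][10-32 FREE]
Op 2: b = malloc(2) -> b = 10; heap: [0-9 ALLOC][10-11 ALLOC][12-32 FREE]
Op 3: a = realloc(a, 13) -> a = 12; heap: [0-9 FREE][10-11 ALLOC][12-24 ALLOC][25-32 FREE]
Op 4: b = realloc(b, 2) -> b = 10; heap: [0-9 FREE][10-11 ALLOC][12-24 ALLOC][25-32 FREE]
Op 5: a = realloc(a, 3) -> a = 12; heap: [0-9 FREE][10-11 ALLOC][12-14 ALLOC][15-32 FREE]
Op 6: free(a) -> (freed a); heap: [0-9 FREE][10-11 ALLOC][12-32 FREE]
Op 7: c = malloc(2) -> c = 0; heap: [0-1 ALLOC][2-9 FREE][10-11 ALLOC][12-32 FREE]
free(b): b = 10 -> block [10-11 ALLOC]; mark free, coalesce with adjacent free neighbors -> [0-1 ALLOC][2-32 FREE]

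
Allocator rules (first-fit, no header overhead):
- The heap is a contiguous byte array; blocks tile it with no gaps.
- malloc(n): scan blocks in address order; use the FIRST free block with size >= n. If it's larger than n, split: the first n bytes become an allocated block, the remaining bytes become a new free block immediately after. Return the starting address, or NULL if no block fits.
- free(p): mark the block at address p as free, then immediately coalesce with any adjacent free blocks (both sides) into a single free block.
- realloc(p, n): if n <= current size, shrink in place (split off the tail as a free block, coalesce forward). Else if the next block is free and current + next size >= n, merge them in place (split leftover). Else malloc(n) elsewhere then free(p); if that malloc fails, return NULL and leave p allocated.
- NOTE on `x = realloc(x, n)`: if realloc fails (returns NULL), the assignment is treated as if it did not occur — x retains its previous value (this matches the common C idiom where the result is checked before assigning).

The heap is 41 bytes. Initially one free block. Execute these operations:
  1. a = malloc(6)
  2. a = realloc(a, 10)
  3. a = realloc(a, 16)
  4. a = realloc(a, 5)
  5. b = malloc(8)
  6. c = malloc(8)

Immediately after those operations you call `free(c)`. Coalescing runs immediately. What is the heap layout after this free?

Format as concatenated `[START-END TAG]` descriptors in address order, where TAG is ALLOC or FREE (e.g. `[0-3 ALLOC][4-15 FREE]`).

Answer: [0-4 ALLOC][5-12 ALLOC][13-40 FREE]

Derivation:
Op 1: a = malloc(6) -> a = 0; heap: [0-5 ALLOC][6-40 FREE]
Op 2: a = realloc(a, 10) -> a = 0; heap: [0-9 ALLOC][10-40 FREE]
Op 3: a = realloc(a, 16) -> a = 0; heap: [0-15 ALLOC][16-40 FREE]
Op 4: a = realloc(a, 5) -> a = 0; heap: [0-4 ALLOC][5-40 FREE]
Op 5: b = malloc(8) -> b = 5; heap: [0-4 ALLOC][5-12 ALLOC][13-40 FREE]
Op 6: c = malloc(8) -> c = 13; heap: [0-4 ALLOC][5-12 ALLOC][13-20 ALLOC][21-40 FREE]
free(c): c = 13 -> block [13-20 ALLOC]; mark free, coalesce with adjacent free neighbors -> [0-4 ALLOC][5-12 ALLOC][13-40 FREE]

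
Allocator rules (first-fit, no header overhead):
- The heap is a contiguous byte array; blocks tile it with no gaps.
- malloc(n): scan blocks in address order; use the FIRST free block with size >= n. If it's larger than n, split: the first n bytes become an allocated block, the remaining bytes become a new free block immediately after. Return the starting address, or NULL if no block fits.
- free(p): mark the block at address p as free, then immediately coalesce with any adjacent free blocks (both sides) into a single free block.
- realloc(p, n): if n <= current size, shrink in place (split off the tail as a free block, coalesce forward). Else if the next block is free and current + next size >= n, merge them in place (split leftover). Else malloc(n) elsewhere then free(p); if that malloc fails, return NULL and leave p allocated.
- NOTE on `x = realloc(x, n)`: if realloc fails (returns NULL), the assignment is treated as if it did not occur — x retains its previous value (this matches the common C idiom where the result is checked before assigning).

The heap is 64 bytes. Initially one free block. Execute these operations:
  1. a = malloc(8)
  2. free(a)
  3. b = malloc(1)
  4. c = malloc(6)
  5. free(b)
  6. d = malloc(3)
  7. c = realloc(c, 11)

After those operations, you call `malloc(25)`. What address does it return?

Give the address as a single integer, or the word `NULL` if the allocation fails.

Op 1: a = malloc(8) -> a = 0; heap: [0-7 ALLOC][8-63 FREE]
Op 2: free(a) -> (freed a); heap: [0-63 FREE]
Op 3: b = malloc(1) -> b = 0; heap: [0-0 ALLOC][1-63 FREE]
Op 4: c = malloc(6) -> c = 1; heap: [0-0 ALLOC][1-6 ALLOC][7-63 FREE]
Op 5: free(b) -> (freed b); heap: [0-0 FREE][1-6 ALLOC][7-63 FREE]
Op 6: d = malloc(3) -> d = 7; heap: [0-0 FREE][1-6 ALLOC][7-9 ALLOC][10-63 FREE]
Op 7: c = realloc(c, 11) -> c = 10; heap: [0-6 FREE][7-9 ALLOC][10-20 ALLOC][21-63 FREE]
malloc(25): first-fit scan over [0-6 FREE][7-9 ALLOC][10-20 ALLOC][21-63 FREE] -> 21

Answer: 21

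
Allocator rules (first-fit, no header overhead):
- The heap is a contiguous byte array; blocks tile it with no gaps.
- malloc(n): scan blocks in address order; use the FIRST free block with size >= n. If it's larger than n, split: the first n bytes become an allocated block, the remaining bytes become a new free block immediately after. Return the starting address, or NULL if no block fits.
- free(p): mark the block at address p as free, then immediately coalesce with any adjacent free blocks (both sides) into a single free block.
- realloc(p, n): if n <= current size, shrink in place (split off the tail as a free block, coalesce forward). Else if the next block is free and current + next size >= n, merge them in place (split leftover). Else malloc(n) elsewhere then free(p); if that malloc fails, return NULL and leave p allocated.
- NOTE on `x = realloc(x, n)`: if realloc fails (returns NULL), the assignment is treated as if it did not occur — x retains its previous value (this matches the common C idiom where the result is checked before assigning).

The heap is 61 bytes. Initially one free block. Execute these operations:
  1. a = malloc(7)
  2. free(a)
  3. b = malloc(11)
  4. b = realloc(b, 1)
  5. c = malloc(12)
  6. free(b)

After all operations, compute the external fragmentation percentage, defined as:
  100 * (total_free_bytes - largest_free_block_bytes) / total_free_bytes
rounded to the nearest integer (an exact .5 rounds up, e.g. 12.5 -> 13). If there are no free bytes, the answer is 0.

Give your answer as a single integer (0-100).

Answer: 2

Derivation:
Op 1: a = malloc(7) -> a = 0; heap: [0-6 ALLOC][7-60 FREE]
Op 2: free(a) -> (freed a); heap: [0-60 FREE]
Op 3: b = malloc(11) -> b = 0; heap: [0-10 ALLOC][11-60 FREE]
Op 4: b = realloc(b, 1) -> b = 0; heap: [0-0 ALLOC][1-60 FREE]
Op 5: c = malloc(12) -> c = 1; heap: [0-0 ALLOC][1-12 ALLOC][13-60 FREE]
Op 6: free(b) -> (freed b); heap: [0-0 FREE][1-12 ALLOC][13-60 FREE]
Free blocks: [1 48] total_free=49 largest=48 -> 100*(49-48)/49 = 100/49 ≈ 2.041 -> rounds to 2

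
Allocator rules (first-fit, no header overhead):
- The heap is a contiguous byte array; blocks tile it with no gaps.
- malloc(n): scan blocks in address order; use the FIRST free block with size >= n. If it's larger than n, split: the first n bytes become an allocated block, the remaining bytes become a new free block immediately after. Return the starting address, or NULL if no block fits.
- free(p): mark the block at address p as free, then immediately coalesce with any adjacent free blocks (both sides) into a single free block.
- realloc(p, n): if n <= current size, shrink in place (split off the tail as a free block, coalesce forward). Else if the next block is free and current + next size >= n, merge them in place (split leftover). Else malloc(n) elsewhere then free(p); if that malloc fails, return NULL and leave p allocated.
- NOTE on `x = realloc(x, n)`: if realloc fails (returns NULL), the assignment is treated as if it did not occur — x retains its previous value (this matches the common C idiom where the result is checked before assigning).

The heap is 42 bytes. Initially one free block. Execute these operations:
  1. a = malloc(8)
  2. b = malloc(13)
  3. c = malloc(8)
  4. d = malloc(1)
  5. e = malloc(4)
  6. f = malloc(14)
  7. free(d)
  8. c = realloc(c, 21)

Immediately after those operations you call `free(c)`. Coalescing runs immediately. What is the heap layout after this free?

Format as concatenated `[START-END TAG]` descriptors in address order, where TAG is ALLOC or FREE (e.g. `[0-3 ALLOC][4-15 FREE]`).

Answer: [0-7 ALLOC][8-20 ALLOC][21-29 FREE][30-33 ALLOC][34-41 FREE]

Derivation:
Op 1: a = malloc(8) -> a = 0; heap: [0-7 ALLOC][8-41 FREE]
Op 2: b = malloc(13) -> b = 8; heap: [0-7 ALLOC][8-20 ALLOC][21-41 FREE]
Op 3: c = malloc(8) -> c = 21; heap: [0-7 ALLOC][8-20 ALLOC][21-28 ALLOC][29-41 FREE]
Op 4: d = malloc(1) -> d = 29; heap: [0-7 ALLOC][8-20 ALLOC][21-28 ALLOC][29-29 ALLOC][30-41 FREE]
Op 5: e = malloc(4) -> e = 30; heap: [0-7 ALLOC][8-20 ALLOC][21-28 ALLOC][29-29 ALLOC][30-33 ALLOC][34-41 FREE]
Op 6: f = malloc(14) -> f = NULL; heap: [0-7 ALLOC][8-20 ALLOC][21-28 ALLOC][29-29 ALLOC][30-33 ALLOC][34-41 FREE]
Op 7: free(d) -> (freed d); heap: [0-7 ALLOC][8-20 ALLOC][21-28 ALLOC][29-29 FREE][30-33 ALLOC][34-41 FREE]
Op 8: c = realloc(c, 21) -> NULL (c unchanged); heap: [0-7 ALLOC][8-20 ALLOC][21-28 ALLOC][29-29 FREE][30-33 ALLOC][34-41 FREE]
free(c): c = 21 -> block [21-28 ALLOC]; mark free, coalesce with adjacent free neighbors -> [0-7 ALLOC][8-20 ALLOC][21-29 FREE][30-33 ALLOC][34-41 FREE]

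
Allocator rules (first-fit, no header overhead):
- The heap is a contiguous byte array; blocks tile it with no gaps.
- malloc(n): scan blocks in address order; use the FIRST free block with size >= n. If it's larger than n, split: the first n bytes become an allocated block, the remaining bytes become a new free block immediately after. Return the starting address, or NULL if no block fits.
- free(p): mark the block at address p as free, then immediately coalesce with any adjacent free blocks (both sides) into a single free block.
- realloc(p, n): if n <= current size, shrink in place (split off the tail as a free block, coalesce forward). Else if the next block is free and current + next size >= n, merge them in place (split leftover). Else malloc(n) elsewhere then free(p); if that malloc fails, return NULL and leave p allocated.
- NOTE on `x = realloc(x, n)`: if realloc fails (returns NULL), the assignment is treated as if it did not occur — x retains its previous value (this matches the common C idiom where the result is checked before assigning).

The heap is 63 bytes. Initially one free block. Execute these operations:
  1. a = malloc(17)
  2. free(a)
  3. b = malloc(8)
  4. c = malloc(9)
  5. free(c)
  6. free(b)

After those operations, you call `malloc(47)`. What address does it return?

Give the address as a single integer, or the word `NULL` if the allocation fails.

Answer: 0

Derivation:
Op 1: a = malloc(17) -> a = 0; heap: [0-16 ALLOC][17-62 FREE]
Op 2: free(a) -> (freed a); heap: [0-62 FREE]
Op 3: b = malloc(8) -> b = 0; heap: [0-7 ALLOC][8-62 FREE]
Op 4: c = malloc(9) -> c = 8; heap: [0-7 ALLOC][8-16 ALLOC][17-62 FREE]
Op 5: free(c) -> (freed c); heap: [0-7 ALLOC][8-62 FREE]
Op 6: free(b) -> (freed b); heap: [0-62 FREE]
malloc(47): first-fit scan over [0-62 FREE] -> 0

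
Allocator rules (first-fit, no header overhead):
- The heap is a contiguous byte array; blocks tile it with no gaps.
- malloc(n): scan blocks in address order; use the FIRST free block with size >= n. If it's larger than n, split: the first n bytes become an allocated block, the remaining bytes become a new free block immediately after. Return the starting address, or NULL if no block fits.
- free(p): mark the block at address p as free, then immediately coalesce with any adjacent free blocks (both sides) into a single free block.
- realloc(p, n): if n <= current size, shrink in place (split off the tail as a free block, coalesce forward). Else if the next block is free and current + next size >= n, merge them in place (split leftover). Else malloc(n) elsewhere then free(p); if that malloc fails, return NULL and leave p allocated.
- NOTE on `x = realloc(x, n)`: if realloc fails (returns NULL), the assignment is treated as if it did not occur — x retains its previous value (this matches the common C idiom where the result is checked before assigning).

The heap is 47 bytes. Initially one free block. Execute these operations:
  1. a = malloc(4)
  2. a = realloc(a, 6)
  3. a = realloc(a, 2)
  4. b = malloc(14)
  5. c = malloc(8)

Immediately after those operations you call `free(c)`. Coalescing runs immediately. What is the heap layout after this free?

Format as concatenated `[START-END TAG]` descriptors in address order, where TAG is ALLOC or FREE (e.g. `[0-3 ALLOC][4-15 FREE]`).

Op 1: a = malloc(4) -> a = 0; heap: [0-3 ALLOC][4-46 FREE]
Op 2: a = realloc(a, 6) -> a = 0; heap: [0-5 ALLOC][6-46 FREE]
Op 3: a = realloc(a, 2) -> a = 0; heap: [0-1 ALLOC][2-46 FREE]
Op 4: b = malloc(14) -> b = 2; heap: [0-1 ALLOC][2-15 ALLOC][16-46 FREE]
Op 5: c = malloc(8) -> c = 16; heap: [0-1 ALLOC][2-15 ALLOC][16-23 ALLOC][24-46 FREE]
free(c): c = 16 -> block [16-23 ALLOC]; mark free, coalesce with adjacent free neighbors -> [0-1 ALLOC][2-15 ALLOC][16-46 FREE]

Answer: [0-1 ALLOC][2-15 ALLOC][16-46 FREE]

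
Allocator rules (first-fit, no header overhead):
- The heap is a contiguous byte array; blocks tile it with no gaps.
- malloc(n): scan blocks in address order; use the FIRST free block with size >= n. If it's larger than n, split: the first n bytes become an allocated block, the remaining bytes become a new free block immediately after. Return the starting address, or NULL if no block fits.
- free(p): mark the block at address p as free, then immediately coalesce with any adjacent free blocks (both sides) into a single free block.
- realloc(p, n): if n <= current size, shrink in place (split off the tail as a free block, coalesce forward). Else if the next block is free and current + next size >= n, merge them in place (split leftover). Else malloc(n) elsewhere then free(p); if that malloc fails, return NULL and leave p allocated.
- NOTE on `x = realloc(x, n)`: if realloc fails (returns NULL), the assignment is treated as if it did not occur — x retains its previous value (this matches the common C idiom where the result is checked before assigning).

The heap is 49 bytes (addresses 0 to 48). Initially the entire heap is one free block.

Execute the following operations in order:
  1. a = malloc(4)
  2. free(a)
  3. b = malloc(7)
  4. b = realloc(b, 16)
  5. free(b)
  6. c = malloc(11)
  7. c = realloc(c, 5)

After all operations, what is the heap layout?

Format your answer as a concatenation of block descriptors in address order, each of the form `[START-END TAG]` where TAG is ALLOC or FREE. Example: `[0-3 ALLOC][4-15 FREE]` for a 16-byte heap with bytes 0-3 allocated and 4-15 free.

Answer: [0-4 ALLOC][5-48 FREE]

Derivation:
Op 1: a = malloc(4) -> a = 0; heap: [0-3 ALLOC][4-48 FREE]
Op 2: free(a) -> (freed a); heap: [0-48 FREE]
Op 3: b = malloc(7) -> b = 0; heap: [0-6 ALLOC][7-48 FREE]
Op 4: b = realloc(b, 16) -> b = 0; heap: [0-15 ALLOC][16-48 FREE]
Op 5: free(b) -> (freed b); heap: [0-48 FREE]
Op 6: c = malloc(11) -> c = 0; heap: [0-10 ALLOC][11-48 FREE]
Op 7: c = realloc(c, 5) -> c = 0; heap: [0-4 ALLOC][5-48 FREE]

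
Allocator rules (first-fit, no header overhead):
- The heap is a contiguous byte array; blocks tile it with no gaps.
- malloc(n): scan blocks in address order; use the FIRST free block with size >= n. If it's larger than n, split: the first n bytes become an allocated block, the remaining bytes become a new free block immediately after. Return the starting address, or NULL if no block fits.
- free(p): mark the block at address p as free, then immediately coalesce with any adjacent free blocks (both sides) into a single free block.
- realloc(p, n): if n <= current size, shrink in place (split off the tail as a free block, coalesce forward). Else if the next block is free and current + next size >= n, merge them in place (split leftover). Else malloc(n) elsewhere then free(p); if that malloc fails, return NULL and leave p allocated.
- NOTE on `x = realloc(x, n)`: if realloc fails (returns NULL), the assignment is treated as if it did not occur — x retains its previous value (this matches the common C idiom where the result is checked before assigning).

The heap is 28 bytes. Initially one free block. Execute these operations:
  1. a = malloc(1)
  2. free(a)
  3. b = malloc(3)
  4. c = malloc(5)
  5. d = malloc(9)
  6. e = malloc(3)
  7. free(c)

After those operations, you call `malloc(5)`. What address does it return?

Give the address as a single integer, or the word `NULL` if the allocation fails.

Answer: 3

Derivation:
Op 1: a = malloc(1) -> a = 0; heap: [0-0 ALLOC][1-27 FREE]
Op 2: free(a) -> (freed a); heap: [0-27 FREE]
Op 3: b = malloc(3) -> b = 0; heap: [0-2 ALLOC][3-27 FREE]
Op 4: c = malloc(5) -> c = 3; heap: [0-2 ALLOC][3-7 ALLOC][8-27 FREE]
Op 5: d = malloc(9) -> d = 8; heap: [0-2 ALLOC][3-7 ALLOC][8-16 ALLOC][17-27 FREE]
Op 6: e = malloc(3) -> e = 17; heap: [0-2 ALLOC][3-7 ALLOC][8-16 ALLOC][17-19 ALLOC][20-27 FREE]
Op 7: free(c) -> (freed c); heap: [0-2 ALLOC][3-7 FREE][8-16 ALLOC][17-19 ALLOC][20-27 FREE]
malloc(5): first-fit scan over [0-2 ALLOC][3-7 FREE][8-16 ALLOC][17-19 ALLOC][20-27 FREE] -> 3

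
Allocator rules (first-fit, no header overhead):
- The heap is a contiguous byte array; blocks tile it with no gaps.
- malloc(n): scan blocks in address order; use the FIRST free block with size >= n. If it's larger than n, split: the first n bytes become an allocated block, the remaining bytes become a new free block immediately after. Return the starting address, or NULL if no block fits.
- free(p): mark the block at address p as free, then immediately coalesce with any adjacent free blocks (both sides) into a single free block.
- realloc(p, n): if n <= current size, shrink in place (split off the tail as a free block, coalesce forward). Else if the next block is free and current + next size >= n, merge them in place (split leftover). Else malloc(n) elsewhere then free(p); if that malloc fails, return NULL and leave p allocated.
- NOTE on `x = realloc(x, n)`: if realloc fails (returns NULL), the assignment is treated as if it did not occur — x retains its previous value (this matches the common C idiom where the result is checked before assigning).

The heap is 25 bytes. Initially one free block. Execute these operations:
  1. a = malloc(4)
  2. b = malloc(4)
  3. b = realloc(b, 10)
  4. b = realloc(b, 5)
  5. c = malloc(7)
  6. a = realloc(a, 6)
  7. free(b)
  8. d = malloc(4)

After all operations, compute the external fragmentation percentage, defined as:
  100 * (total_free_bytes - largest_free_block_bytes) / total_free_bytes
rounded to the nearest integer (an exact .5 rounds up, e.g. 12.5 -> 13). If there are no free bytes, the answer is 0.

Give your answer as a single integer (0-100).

Answer: 38

Derivation:
Op 1: a = malloc(4) -> a = 0; heap: [0-3 ALLOC][4-24 FREE]
Op 2: b = malloc(4) -> b = 4; heap: [0-3 ALLOC][4-7 ALLOC][8-24 FREE]
Op 3: b = realloc(b, 10) -> b = 4; heap: [0-3 ALLOC][4-13 ALLOC][14-24 FREE]
Op 4: b = realloc(b, 5) -> b = 4; heap: [0-3 ALLOC][4-8 ALLOC][9-24 FREE]
Op 5: c = malloc(7) -> c = 9; heap: [0-3 ALLOC][4-8 ALLOC][9-15 ALLOC][16-24 FREE]
Op 6: a = realloc(a, 6) -> a = 16; heap: [0-3 FREE][4-8 ALLOC][9-15 ALLOC][16-21 ALLOC][22-24 FREE]
Op 7: free(b) -> (freed b); heap: [0-8 FREE][9-15 ALLOC][16-21 ALLOC][22-24 FREE]
Op 8: d = malloc(4) -> d = 0; heap: [0-3 ALLOC][4-8 FREE][9-15 ALLOC][16-21 ALLOC][22-24 FREE]
Free blocks: [5 3] total_free=8 largest=5 -> 100*(8-5)/8 = 300/8 = 37.5 -> rounds to 38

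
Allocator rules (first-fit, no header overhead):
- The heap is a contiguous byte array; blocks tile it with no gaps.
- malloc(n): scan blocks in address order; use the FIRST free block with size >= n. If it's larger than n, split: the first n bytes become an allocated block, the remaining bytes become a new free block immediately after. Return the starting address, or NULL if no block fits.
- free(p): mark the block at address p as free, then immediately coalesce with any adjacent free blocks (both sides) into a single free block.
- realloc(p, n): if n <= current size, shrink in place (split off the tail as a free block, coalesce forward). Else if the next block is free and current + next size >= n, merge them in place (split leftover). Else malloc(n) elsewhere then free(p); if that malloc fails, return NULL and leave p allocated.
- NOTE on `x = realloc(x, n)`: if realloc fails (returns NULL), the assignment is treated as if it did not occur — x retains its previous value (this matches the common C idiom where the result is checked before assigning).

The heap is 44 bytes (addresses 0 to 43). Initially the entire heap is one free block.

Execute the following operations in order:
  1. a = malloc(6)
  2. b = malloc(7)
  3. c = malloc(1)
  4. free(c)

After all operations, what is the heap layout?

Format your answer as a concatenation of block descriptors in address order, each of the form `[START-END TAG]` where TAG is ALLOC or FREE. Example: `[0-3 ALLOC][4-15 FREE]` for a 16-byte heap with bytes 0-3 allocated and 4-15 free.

Answer: [0-5 ALLOC][6-12 ALLOC][13-43 FREE]

Derivation:
Op 1: a = malloc(6) -> a = 0; heap: [0-5 ALLOC][6-43 FREE]
Op 2: b = malloc(7) -> b = 6; heap: [0-5 ALLOC][6-12 ALLOC][13-43 FREE]
Op 3: c = malloc(1) -> c = 13; heap: [0-5 ALLOC][6-12 ALLOC][13-13 ALLOC][14-43 FREE]
Op 4: free(c) -> (freed c); heap: [0-5 ALLOC][6-12 ALLOC][13-43 FREE]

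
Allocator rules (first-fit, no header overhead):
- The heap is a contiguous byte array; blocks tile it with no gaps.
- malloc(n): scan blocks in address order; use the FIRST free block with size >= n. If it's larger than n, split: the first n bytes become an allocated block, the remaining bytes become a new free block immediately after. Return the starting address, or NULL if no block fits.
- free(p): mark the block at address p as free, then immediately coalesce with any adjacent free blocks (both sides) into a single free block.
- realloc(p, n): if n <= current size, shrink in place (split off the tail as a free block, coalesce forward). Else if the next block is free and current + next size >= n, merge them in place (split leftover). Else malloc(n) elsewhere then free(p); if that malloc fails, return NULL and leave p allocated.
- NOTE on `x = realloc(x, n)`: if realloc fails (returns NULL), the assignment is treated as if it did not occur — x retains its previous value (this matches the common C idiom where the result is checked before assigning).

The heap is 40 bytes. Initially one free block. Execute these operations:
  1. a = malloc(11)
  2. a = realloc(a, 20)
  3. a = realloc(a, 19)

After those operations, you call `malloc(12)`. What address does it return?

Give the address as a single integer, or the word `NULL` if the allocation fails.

Answer: 19

Derivation:
Op 1: a = malloc(11) -> a = 0; heap: [0-10 ALLOC][11-39 FREE]
Op 2: a = realloc(a, 20) -> a = 0; heap: [0-19 ALLOC][20-39 FREE]
Op 3: a = realloc(a, 19) -> a = 0; heap: [0-18 ALLOC][19-39 FREE]
malloc(12): first-fit scan over [0-18 ALLOC][19-39 FREE] -> 19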